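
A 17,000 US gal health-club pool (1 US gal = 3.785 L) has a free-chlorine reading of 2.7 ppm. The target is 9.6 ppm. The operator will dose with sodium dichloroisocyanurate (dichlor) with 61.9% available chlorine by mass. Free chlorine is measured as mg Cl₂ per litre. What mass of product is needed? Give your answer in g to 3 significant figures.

Volume: 17,000 US gal × 3.785 L/gal = 64,345 L.
Chlorine deficit: 9.6 − 2.7 = 6.9 ppm = 6.9 mg/L as Cl₂.
Cl₂ equivalent needed: 6.9 mg/L × 64,345 L = 444,000 mg = 444 g.
Product at 61.9% available chlorine: 444 / 0.619 = 717.3 g.

717 g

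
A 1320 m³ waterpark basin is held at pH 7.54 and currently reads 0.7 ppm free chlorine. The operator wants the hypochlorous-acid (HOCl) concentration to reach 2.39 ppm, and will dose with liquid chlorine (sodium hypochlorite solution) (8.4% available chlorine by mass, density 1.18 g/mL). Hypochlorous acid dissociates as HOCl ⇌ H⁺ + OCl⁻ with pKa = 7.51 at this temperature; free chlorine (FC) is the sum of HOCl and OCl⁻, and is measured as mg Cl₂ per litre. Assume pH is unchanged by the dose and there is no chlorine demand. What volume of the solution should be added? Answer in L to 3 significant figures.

56.6 L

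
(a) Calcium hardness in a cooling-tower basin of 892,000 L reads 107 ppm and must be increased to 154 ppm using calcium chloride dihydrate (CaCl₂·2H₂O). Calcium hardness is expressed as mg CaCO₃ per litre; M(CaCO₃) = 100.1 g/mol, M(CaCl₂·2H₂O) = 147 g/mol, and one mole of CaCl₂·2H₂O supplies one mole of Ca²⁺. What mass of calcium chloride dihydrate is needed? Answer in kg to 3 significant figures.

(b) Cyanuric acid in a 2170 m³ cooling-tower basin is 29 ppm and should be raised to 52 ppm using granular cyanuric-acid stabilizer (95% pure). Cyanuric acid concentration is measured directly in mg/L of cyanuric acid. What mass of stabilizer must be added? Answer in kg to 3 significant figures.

(a) 61.6 kg; (b) 52.5 kg

(a) Hardness to add: (154 − 107) = 47 mg/L as CaCO₃ × 892,000 L = 41,920 g as CaCO₃.
(a) Moles of Ca²⁺ (1 mol Ca²⁺ ≡ 1 mol CaCO₃): 41,920 / 100.1 g/mol = 418.8 mol.
(a) Mass of CaCl₂·2H₂O: 418.8 × 147 = 61,570 g.

(b) Volume: 2170 m³ = 2,170,000 L.
(b) CYA to add: (52 − 29) = 23 mg/L × 2,170,000 L = 49,910 g cyanuric acid.
(b) At 95% purity: 49,910 / 0.95 = 52,540 g product.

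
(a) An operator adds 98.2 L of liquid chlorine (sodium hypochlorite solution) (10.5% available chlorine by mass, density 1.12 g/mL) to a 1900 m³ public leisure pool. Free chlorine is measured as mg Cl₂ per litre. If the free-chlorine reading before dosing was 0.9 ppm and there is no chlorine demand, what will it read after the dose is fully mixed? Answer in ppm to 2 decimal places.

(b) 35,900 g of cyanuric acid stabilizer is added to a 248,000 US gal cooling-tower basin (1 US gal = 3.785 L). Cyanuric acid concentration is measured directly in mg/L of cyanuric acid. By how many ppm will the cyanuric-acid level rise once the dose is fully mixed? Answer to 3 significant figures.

(a) Volume: 1900 m³ = 1,900,000 L.
(a) Mass of solution: 98.2 L × 1000 mL/L × 1.12 g/mL = 110,000 g.
(a) Available chlorine delivered: 110,000 g × 0.105 = 11,550 g as Cl₂.
(a) Concentration rise: 11,550 g / 1,900,000 L = 6.078 mg/L = 6.08 ppm.
(a) Final FC: 0.9 + 6.08 = 6.98 ppm.

(b) Volume: 248,000 US gal × 3.785 L/gal = 938,680 L.
(b) Rise: 35,900 g / 938,680 L × 1000 = 38.25 mg/L.

(a) 6.98 ppm; (b) 38.2 ppm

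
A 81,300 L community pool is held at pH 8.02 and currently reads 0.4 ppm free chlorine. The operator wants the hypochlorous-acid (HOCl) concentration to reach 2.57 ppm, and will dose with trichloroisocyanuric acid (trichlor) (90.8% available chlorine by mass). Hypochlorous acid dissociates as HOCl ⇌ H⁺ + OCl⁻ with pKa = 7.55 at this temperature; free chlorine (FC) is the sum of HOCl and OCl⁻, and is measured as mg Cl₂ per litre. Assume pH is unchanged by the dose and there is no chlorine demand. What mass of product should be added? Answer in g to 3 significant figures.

873 g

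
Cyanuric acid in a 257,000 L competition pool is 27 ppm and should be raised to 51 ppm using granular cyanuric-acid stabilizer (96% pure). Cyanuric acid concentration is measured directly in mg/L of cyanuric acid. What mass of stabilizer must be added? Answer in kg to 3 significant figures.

6.42 kg

CYA to add: (51 − 27) = 24 mg/L × 257,000 L = 6168 g cyanuric acid.
At 96% purity: 6168 / 0.96 = 6425 g product.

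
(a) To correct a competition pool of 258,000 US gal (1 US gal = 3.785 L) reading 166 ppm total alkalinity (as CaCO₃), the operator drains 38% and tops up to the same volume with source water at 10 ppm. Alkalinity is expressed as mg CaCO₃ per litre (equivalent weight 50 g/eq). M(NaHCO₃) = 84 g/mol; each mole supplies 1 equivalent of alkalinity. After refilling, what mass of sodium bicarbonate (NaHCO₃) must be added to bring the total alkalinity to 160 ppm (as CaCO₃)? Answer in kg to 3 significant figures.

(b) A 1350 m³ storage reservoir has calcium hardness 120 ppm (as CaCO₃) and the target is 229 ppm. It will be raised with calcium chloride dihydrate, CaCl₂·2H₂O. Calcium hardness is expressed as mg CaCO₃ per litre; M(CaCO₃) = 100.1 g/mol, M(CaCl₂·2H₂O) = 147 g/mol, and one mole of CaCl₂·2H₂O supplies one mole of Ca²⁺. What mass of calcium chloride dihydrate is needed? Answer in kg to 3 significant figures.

(a) 87.4 kg; (b) 216 kg

(a) Volume: 258,000 US gal × 3.785 L/gal = 976,530 L.
(a) After draining 38% and refilling: 166 × 0.62 + 10 × 0.38 = 106.72 ppm.
(a) Deficit to target: 160 − 106.72 = 53.28 mg/L.
(a) As CaCO₃: 53.28 mg/L × 976,530 L = 52,030 g; ÷ 50 g/eq ÷ 1 = 1041 mol NaHCO₃.
(a) Mass: 1041 × 84 = 87,410 g.

(b) Volume: 1350 m³ = 1,350,000 L.
(b) Hardness to add: (229 − 120) = 109 mg/L as CaCO₃ × 1,350,000 L = 147,200 g as CaCO₃.
(b) Moles of Ca²⁺ (1 mol Ca²⁺ ≡ 1 mol CaCO₃): 147,200 / 100.1 g/mol = 1470 mol.
(b) Mass of CaCl₂·2H₂O: 1470 × 147 = 216,100 g.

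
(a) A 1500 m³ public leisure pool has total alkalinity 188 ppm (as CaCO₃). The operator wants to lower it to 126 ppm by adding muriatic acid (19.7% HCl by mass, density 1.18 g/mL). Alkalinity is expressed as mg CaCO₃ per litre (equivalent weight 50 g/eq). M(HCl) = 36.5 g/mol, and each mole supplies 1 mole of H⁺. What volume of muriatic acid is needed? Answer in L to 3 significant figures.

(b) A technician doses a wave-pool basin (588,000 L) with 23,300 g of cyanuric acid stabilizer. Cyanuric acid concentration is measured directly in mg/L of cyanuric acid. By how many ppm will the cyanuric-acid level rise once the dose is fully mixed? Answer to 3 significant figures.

(a) 292 L; (b) 39.6 ppm

(a) Volume: 1500 m³ = 1,500,000 L.
(a) Alkalinity to neutralize: (188 − 126) = 62 mg/L as CaCO₃ × 1,500,000 L = 93,000 g as CaCO₃.
(a) Equivalents of H⁺ required: 93,000 ÷ 50 g/eq = 1860 eq = 1860 mol HCl.
(a) Mass of HCl: 1860 × 36.5 = 67,890 g.
(a) Mass of 19.7% solution: 67,890 / 0.197 = 344,600 g.
(a) Volume: 344,600 g ÷ 1.18 g/mL = 292,100 mL.

(b) Rise: 23,300 g / 588,000 L × 1000 = 39.63 mg/L.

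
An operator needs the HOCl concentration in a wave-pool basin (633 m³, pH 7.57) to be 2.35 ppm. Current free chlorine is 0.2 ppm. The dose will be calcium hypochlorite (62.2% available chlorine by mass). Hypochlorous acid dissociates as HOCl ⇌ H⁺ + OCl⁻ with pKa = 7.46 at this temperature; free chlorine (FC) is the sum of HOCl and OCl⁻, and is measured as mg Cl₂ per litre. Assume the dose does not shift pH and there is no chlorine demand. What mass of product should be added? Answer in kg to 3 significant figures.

Volume: 633 m³ = 633,000 L.
[OCl⁻]/[HOCl] = 10^(pH − pKa) = 10^(7.57 − 7.46) = 1.288; fraction as HOCl = 1/(1 + 1.288) = 0.437.
Free chlorine required for 2.35 ppm HOCl: 2.35 / 0.437 = 5.377 ppm.
FC to add: 5.377 − 0.2 = 5.177 mg/L as Cl₂.
Cl₂ equivalent: 5.177 mg/L × 633,000 L = 3277 g.
Product at 62.2% available Cl: 3277 / 0.622 = 5269 g.

5.27 kg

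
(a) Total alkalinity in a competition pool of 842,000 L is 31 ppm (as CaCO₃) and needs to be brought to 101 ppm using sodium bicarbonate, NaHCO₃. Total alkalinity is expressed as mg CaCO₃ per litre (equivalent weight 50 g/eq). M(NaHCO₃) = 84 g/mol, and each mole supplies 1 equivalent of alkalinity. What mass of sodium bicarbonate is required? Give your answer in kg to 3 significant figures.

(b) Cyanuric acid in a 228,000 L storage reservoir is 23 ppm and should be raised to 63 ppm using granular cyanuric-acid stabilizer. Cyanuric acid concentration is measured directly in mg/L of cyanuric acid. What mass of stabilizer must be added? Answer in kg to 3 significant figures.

(a) 99.0 kg; (b) 9.12 kg

(a) Alkalinity to add: (101 − 31) = 70 mg/L as CaCO₃ × 842,000 L = 58,940 g as CaCO₃.
(a) Equivalents: 58,940 g ÷ 50 g/eq = 1179 eq.
(a) NaHCO₃ supplies 1 eq per mole → 1179 mol.
(a) Mass: 1179 mol × 84 g/mol = 99,020 g.

(b) CYA to add: (63 − 23) = 40 mg/L × 228,000 L = 9120 g cyanuric acid.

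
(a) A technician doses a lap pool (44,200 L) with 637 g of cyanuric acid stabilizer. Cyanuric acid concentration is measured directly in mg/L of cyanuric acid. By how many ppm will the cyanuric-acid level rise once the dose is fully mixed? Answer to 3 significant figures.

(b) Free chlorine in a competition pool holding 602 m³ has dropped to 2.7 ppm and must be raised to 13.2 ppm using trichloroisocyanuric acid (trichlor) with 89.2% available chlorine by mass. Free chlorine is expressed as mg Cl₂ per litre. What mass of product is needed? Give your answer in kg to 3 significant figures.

(a) 14.4 ppm; (b) 7.09 kg

(a) Rise: 637 g / 44,200 L × 1000 = 14.41 mg/L.

(b) Volume: 602 m³ = 602,000 L.
(b) Chlorine deficit: 13.2 − 2.7 = 10.5 ppm = 10.5 mg/L as Cl₂.
(b) Cl₂ equivalent needed: 10.5 mg/L × 602,000 L = 6,321,000 mg = 6321 g.
(b) Product at 89.2% available chlorine: 6321 / 0.892 = 7086 g.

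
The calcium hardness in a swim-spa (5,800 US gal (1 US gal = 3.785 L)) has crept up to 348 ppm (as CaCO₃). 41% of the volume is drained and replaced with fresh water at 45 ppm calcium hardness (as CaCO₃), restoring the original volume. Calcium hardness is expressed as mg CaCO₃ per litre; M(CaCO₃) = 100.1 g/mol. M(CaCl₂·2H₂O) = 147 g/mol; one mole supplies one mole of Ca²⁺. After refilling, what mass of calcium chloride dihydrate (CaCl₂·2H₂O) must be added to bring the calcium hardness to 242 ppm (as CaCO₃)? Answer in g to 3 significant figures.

588 g

Volume: 5,800 US gal × 3.785 L/gal = 21,953 L.
After draining 41% and refilling: 348 × 0.59 + 45 × 0.41 = 223.77 ppm.
Deficit to target: 242 − 223.77 = 18.23 mg/L.
As CaCO₃: 18.23 mg/L × 21,953 L = 400.2 g; ÷ 100.1 = 3.998 mol Ca²⁺.
Mass: 3.998 × 147 = 587.7 g.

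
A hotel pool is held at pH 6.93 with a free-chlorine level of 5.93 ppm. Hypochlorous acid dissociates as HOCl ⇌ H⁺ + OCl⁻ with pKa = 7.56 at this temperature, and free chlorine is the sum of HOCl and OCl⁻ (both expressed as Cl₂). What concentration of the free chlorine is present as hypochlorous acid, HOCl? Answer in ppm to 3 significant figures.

4.80 ppm

[OCl⁻]/[HOCl] = 10^(pH − pKa) = 10^(6.93 − 7.56) = 10^-0.63 = 0.2344.
Fraction as HOCl = 1 / (1 + 0.2344) = 0.8101.
HOCl = 0.8101 × 5.93 ppm = 4.804 ppm.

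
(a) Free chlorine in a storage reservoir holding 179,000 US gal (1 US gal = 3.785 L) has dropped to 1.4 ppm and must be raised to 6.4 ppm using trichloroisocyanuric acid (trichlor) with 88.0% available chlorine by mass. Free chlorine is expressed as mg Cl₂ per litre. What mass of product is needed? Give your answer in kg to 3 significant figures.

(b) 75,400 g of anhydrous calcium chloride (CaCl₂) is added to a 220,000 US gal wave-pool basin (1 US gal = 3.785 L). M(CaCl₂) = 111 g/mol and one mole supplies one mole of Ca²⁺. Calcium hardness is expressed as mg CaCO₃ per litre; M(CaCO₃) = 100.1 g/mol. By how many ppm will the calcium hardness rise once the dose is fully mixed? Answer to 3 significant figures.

(a) Volume: 179,000 US gal × 3.785 L/gal = 677,515 L.
(a) Chlorine deficit: 6.4 − 1.4 = 5 ppm = 5 mg/L as Cl₂.
(a) Cl₂ equivalent needed: 5 mg/L × 677,515 L = 3,388,000 mg = 3388 g.
(a) Product at 88.0% available chlorine: 3388 / 0.88 = 3850 g.

(b) Volume: 220,000 US gal × 3.785 L/gal = 832,700 L.
(b) Moles of Ca²⁺: 75,400 g ÷ 111 g/mol = 679.3 mol.
(b) As CaCO₃: 679.3 mol × 100.1 g/mol = 68,000 g.
(b) Rise: 68,000 g / 832,700 L × 1000 = 81.66 mg/L.

(a) 3.85 kg; (b) 81.7 ppm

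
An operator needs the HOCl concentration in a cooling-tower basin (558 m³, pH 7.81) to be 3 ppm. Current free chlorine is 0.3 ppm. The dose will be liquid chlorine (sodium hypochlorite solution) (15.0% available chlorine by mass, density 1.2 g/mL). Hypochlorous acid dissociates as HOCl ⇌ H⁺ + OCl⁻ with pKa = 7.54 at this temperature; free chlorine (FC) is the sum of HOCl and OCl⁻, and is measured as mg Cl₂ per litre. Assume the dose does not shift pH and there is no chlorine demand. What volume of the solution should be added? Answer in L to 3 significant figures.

25.7 L

Volume: 558 m³ = 558,000 L.
[OCl⁻]/[HOCl] = 10^(pH − pKa) = 10^(7.81 − 7.54) = 1.862; fraction as HOCl = 1/(1 + 1.862) = 0.3494.
Free chlorine required for 3 ppm HOCl: 3 / 0.3494 = 8.586 ppm.
FC to add: 8.586 − 0.3 = 8.286 mg/L as Cl₂.
Cl₂ equivalent: 8.286 mg/L × 558,000 L = 4624 g.
Product at 15.0% available Cl: 4624 / 0.15 = 30,820 g.
Volume: 30,820 g ÷ 1.2 g/mL = 25,690 mL.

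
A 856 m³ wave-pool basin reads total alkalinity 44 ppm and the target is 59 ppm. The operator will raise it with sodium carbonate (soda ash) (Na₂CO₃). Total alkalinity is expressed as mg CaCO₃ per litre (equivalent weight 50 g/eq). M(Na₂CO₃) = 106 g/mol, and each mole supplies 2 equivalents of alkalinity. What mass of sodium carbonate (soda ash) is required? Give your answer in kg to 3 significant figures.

Volume: 856 m³ = 856,000 L.
Alkalinity to add: (59 − 44) = 15 mg/L as CaCO₃ × 856,000 L = 12,840 g as CaCO₃.
Equivalents: 12,840 g ÷ 50 g/eq = 256.8 eq.
Each mole of Na₂CO₃ supplies 2 eq, so 256.8 / 2 = 128.4 mol.
Mass: 128.4 mol × 106 g/mol = 13,610 g.

13.6 kg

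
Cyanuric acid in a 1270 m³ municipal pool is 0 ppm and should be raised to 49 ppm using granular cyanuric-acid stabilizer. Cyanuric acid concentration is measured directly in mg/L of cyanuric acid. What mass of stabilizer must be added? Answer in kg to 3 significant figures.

62.2 kg

Volume: 1270 m³ = 1,270,000 L.
CYA to add: (49 − 0) = 49 mg/L × 1,270,000 L = 62,230 g cyanuric acid.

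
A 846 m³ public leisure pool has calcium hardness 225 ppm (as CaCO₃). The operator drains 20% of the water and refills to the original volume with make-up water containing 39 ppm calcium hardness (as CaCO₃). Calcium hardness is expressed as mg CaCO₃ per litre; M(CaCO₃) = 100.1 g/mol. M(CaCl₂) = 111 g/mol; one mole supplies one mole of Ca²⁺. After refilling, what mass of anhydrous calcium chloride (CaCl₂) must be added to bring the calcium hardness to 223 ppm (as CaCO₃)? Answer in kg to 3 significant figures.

Volume: 846 m³ = 846,000 L.
After draining 20% and refilling: 225 × 0.80 + 39 × 0.20 = 187.8 ppm.
Deficit to target: 223 − 187.8 = 35.2 mg/L.
As CaCO₃: 35.2 mg/L × 846,000 L = 29,780 g; ÷ 100.1 = 297.5 mol Ca²⁺.
Mass: 297.5 × 111 = 33,020 g.

33.0 kg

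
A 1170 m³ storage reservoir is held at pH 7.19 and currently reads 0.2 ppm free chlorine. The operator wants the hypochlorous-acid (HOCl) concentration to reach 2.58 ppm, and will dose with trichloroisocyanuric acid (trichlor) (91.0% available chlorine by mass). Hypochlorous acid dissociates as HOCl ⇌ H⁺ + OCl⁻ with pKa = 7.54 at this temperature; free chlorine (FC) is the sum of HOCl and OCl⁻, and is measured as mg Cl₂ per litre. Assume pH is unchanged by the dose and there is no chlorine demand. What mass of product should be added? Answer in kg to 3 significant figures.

Volume: 1170 m³ = 1,170,000 L.
[OCl⁻]/[HOCl] = 10^(pH − pKa) = 10^(7.19 − 7.54) = 0.4467; fraction as HOCl = 1/(1 + 0.4467) = 0.6912.
Free chlorine required for 2.58 ppm HOCl: 2.58 / 0.6912 = 3.732 ppm.
FC to add: 3.732 − 0.2 = 3.532 mg/L as Cl₂.
Cl₂ equivalent: 3.532 mg/L × 1,170,000 L = 4133 g.
Product at 91.0% available Cl: 4133 / 0.91 = 4542 g.

4.54 kg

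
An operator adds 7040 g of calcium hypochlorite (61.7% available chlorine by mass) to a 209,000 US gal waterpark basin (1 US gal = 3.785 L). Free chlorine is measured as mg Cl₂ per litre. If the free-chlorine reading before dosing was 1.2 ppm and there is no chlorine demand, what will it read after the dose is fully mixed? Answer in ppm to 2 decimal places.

Volume: 209,000 US gal × 3.785 L/gal = 791,065 L.
Available chlorine delivered: 7040 g × 0.617 = 4344 g as Cl₂.
Concentration rise: 4344 g / 791,065 L = 5.491 mg/L = 5.49 ppm.
Final FC: 1.2 + 5.49 = 6.69 ppm.

6.69 ppm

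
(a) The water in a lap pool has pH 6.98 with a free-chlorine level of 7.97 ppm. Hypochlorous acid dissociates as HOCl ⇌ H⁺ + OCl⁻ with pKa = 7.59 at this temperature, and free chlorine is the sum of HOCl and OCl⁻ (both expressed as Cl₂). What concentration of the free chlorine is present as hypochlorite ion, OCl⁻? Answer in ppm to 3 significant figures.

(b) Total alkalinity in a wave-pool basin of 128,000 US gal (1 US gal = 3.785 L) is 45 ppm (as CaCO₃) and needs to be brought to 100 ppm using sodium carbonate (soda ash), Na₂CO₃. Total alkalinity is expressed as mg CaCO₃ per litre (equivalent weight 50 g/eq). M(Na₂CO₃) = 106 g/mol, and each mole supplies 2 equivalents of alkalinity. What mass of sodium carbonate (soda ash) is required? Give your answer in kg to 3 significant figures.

(a) 1.57 ppm; (b) 28.2 kg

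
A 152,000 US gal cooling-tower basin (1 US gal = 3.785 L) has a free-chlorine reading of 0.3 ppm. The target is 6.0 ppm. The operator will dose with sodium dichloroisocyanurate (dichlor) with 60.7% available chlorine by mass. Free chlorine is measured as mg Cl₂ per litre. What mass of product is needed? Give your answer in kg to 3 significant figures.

Volume: 152,000 US gal × 3.785 L/gal = 575,320 L.
Chlorine deficit: 6.0 − 0.3 = 5.7 ppm = 5.7 mg/L as Cl₂.
Cl₂ equivalent needed: 5.7 mg/L × 575,320 L = 3,279,000 mg = 3279 g.
Product at 60.7% available chlorine: 3279 / 0.607 = 5403 g.

5.40 kg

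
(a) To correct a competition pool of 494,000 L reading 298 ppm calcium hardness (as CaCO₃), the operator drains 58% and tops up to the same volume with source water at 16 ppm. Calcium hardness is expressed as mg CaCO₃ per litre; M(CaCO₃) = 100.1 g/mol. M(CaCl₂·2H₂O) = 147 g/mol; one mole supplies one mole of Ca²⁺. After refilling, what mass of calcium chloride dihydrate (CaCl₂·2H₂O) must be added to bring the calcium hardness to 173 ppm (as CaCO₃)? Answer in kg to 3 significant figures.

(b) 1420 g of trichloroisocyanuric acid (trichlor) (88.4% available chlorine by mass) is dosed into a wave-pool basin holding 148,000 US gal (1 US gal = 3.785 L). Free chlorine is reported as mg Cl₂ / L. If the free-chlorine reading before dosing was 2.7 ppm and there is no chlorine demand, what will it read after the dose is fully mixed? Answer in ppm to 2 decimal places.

(a) 28.0 kg; (b) 4.94 ppm

(a) After draining 58% and refilling: 298 × 0.42 + 16 × 0.58 = 134.44 ppm.
(a) Deficit to target: 173 − 134.44 = 38.56 mg/L.
(a) As CaCO₃: 38.56 mg/L × 494,000 L = 19,050 g; ÷ 100.1 = 190.3 mol Ca²⁺.
(a) Mass: 190.3 × 147 = 27,970 g.

(b) Volume: 148,000 US gal × 3.785 L/gal = 560,180 L.
(b) Available chlorine delivered: 1420 g × 0.884 = 1255 g as Cl₂.
(b) Concentration rise: 1255 g / 560,180 L = 2.241 mg/L = 2.24 ppm.
(b) Final FC: 2.7 + 2.24 = 4.94 ppm.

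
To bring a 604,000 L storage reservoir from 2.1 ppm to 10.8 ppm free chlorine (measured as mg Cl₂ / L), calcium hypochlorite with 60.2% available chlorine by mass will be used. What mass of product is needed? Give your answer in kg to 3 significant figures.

8.73 kg

Chlorine deficit: 10.8 − 2.1 = 8.7 ppm = 8.7 mg/L as Cl₂.
Cl₂ equivalent needed: 8.7 mg/L × 604,000 L = 5,255,000 mg = 5255 g.
Product at 60.2% available chlorine: 5255 / 0.602 = 8729 g.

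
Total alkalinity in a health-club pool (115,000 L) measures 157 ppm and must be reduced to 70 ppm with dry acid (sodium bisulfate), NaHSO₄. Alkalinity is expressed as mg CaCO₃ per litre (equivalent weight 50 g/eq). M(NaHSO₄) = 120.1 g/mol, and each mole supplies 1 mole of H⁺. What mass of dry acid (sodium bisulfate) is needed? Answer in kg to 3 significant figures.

Alkalinity to neutralize: (157 − 70) = 87 mg/L as CaCO₃ × 115,000 L = 10,000 g as CaCO₃.
Equivalents of H⁺ required: 10,000 ÷ 50 g/eq = 200.1 eq = 200.1 mol NaHSO₄.
Mass of NaHSO₄: 200.1 × 120.1 = 24,030 g.

24.0 kg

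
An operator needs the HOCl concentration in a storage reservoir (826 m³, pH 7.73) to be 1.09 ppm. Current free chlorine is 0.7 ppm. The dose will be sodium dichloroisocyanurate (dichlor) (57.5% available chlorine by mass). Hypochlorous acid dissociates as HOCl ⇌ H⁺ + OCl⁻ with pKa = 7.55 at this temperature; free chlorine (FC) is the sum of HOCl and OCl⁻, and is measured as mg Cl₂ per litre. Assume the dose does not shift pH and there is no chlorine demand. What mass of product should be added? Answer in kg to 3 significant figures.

Volume: 826 m³ = 826,000 L.
[OCl⁻]/[HOCl] = 10^(pH − pKa) = 10^(7.73 − 7.55) = 1.514; fraction as HOCl = 1/(1 + 1.514) = 0.3978.
Free chlorine required for 1.09 ppm HOCl: 1.09 / 0.3978 = 2.74 ppm.
FC to add: 2.74 − 0.7 = 2.04 mg/L as Cl₂.
Cl₂ equivalent: 2.04 mg/L × 826,000 L = 1685 g.
Product at 57.5% available Cl: 1685 / 0.575 = 2930 g.

2.93 kg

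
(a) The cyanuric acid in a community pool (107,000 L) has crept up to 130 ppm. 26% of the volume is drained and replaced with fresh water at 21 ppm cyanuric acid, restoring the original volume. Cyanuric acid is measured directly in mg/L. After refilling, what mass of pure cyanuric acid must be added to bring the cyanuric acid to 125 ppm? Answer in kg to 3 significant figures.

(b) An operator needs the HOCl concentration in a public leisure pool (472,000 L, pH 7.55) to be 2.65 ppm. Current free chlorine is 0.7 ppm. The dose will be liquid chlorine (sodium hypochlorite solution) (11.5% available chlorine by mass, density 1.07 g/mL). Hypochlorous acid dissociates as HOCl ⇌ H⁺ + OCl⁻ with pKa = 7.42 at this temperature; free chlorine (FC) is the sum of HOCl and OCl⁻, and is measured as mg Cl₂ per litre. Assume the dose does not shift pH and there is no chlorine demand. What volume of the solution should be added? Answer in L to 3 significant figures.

(a) After draining 26% and refilling: 130 × 0.74 + 21 × 0.26 = 101.66 ppm.
(a) Deficit to target: 125 − 101.66 = 23.34 mg/L.
(a) Mass: 23.34 mg/L × 107,000 L = 2497 g cyanuric acid.

(b) [OCl⁻]/[HOCl] = 10^(pH − pKa) = 10^(7.55 − 7.42) = 1.349; fraction as HOCl = 1/(1 + 1.349) = 0.4257.
(b) Free chlorine required for 2.65 ppm HOCl: 2.65 / 0.4257 = 6.225 ppm.
(b) FC to add: 6.225 − 0.7 = 5.525 mg/L as Cl₂.
(b) Cl₂ equivalent: 5.525 mg/L × 472,000 L = 2608 g.
(b) Product at 11.5% available Cl: 2608 / 0.115 = 22,680 g.
(b) Volume: 22,680 g ÷ 1.07 g/mL = 21,190 mL.

(a) 2.50 kg; (b) 21.2 L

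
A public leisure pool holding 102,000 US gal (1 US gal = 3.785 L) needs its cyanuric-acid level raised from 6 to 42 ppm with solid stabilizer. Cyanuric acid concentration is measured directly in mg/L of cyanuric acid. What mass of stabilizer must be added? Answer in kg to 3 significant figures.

Volume: 102,000 US gal × 3.785 L/gal = 386,070 L.
CYA to add: (42 − 6) = 36 mg/L × 386,070 L = 13,900 g cyanuric acid.

13.9 kg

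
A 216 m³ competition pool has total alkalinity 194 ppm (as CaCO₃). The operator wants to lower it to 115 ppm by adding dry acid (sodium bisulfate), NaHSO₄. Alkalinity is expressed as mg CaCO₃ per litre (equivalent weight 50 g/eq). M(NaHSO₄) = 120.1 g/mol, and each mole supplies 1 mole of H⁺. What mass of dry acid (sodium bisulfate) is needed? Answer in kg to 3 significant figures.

Volume: 216 m³ = 216,000 L.
Alkalinity to neutralize: (194 − 115) = 79 mg/L as CaCO₃ × 216,000 L = 17,060 g as CaCO₃.
Equivalents of H⁺ required: 17,060 ÷ 50 g/eq = 341.3 eq = 341.3 mol NaHSO₄.
Mass of NaHSO₄: 341.3 × 120.1 = 40,990 g.

41.0 kg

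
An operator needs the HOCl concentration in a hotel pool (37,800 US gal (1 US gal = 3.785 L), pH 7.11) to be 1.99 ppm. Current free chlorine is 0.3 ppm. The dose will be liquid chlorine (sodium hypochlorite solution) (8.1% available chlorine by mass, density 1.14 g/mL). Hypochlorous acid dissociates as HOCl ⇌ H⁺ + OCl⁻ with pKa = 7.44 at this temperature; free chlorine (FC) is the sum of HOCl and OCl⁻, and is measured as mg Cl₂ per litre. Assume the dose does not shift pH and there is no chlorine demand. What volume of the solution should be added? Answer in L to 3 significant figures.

4.06 L

Volume: 37,800 US gal × 3.785 L/gal = 143,073 L.
[OCl⁻]/[HOCl] = 10^(pH − pKa) = 10^(7.11 − 7.44) = 0.4677; fraction as HOCl = 1/(1 + 0.4677) = 0.6813.
Free chlorine required for 1.99 ppm HOCl: 1.99 / 0.6813 = 2.921 ppm.
FC to add: 2.921 − 0.3 = 2.621 mg/L as Cl₂.
Cl₂ equivalent: 2.621 mg/L × 143,073 L = 375 g.
Product at 8.1% available Cl: 375 / 0.081 = 4629 g.
Volume: 4629 g ÷ 1.14 g/mL = 4061 mL.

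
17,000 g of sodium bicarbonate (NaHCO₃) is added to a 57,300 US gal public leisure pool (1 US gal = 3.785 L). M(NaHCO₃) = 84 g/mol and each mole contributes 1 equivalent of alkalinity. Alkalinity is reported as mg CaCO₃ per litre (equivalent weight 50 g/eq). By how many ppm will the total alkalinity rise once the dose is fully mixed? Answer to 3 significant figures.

46.7 ppm

Volume: 57,300 US gal × 3.785 L/gal = 216,880 L.
Moles of NaHCO₃: 17,000 g ÷ 84 g/mol = 202.4 mol → 202.4 eq of alkalinity.
As CaCO₃: 202.4 eq × 50 g/eq = 10,120 g.
Rise: 10,120 g / 216,880 L × 1000 = 46.66 mg/L.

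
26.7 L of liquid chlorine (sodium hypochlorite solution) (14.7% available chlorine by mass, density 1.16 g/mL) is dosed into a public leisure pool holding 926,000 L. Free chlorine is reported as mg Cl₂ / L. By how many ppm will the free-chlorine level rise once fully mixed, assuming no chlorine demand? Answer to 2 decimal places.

Mass of solution: 26.7 L × 1000 mL/L × 1.16 g/mL = 30,970 g.
Available chlorine delivered: 30,970 g × 0.147 = 4553 g as Cl₂.
Concentration rise: 4553 g / 926,000 L = 4.917 mg/L = 4.92 ppm.

4.92 ppm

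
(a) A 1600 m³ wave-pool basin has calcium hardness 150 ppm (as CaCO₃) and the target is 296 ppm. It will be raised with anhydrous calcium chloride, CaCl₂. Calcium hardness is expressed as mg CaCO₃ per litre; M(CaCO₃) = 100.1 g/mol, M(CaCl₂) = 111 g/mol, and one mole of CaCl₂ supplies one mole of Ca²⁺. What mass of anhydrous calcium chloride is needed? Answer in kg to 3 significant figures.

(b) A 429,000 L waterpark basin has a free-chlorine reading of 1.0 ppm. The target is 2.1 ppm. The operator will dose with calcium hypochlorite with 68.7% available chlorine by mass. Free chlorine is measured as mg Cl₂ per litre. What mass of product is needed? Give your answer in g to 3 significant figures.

(a) 259 kg; (b) 687 g

(a) Volume: 1600 m³ = 1,600,000 L.
(a) Hardness to add: (296 − 150) = 146 mg/L as CaCO₃ × 1,600,000 L = 233,600 g as CaCO₃.
(a) Moles of Ca²⁺ (1 mol Ca²⁺ ≡ 1 mol CaCO₃): 233,600 / 100.1 g/mol = 2334 mol.
(a) Mass of CaCl₂: 2334 × 111 = 259,000 g.

(b) Chlorine deficit: 2.1 − 1.0 = 1.1 ppm = 1.1 mg/L as Cl₂.
(b) Cl₂ equivalent needed: 1.1 mg/L × 429,000 L = 471,900 mg = 471.9 g.
(b) Product at 68.7% available chlorine: 471.9 / 0.687 = 686.9 g.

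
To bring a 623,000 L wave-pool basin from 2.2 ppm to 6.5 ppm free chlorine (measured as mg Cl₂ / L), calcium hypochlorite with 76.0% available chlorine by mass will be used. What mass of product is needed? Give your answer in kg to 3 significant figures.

Chlorine deficit: 6.5 − 2.2 = 4.3 ppm = 4.3 mg/L as Cl₂.
Cl₂ equivalent needed: 4.3 mg/L × 623,000 L = 2,679,000 mg = 2679 g.
Product at 76.0% available chlorine: 2679 / 0.76 = 3525 g.

3.52 kg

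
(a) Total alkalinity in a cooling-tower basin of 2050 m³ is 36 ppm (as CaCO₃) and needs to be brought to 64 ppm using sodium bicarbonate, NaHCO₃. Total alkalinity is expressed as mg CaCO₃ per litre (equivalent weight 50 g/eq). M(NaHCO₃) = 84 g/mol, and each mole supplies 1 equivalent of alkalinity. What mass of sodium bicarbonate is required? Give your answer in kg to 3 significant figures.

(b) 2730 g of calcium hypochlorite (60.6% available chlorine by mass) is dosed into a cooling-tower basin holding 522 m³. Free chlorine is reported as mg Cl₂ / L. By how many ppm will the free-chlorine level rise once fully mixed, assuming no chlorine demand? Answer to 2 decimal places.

(a) Volume: 2050 m³ = 2,050,000 L.
(a) Alkalinity to add: (64 − 36) = 28 mg/L as CaCO₃ × 2,050,000 L = 57,400 g as CaCO₃.
(a) Equivalents: 57,400 g ÷ 50 g/eq = 1148 eq.
(a) NaHCO₃ supplies 1 eq per mole → 1148 mol.
(a) Mass: 1148 mol × 84 g/mol = 96,430 g.

(b) Volume: 522 m³ = 522,000 L.
(b) Available chlorine delivered: 2730 g × 0.606 = 1654 g as Cl₂.
(b) Concentration rise: 1654 g / 522,000 L = 3.169 mg/L = 3.17 ppm.

(a) 96.4 kg; (b) 3.17 ppm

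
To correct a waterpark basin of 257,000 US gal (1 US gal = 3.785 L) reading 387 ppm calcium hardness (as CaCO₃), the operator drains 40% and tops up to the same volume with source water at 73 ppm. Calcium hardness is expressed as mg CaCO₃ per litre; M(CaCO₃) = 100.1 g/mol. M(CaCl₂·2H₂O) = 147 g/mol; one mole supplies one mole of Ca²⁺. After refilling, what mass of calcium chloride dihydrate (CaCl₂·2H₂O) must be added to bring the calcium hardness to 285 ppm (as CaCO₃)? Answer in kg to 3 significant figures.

33.7 kg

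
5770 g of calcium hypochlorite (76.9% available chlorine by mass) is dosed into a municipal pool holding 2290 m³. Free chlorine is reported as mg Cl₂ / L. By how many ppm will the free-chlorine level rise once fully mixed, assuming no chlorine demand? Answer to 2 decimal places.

1.94 ppm

Volume: 2290 m³ = 2,290,000 L.
Available chlorine delivered: 5770 g × 0.769 = 4437 g as Cl₂.
Concentration rise: 4437 g / 2,290,000 L = 1.938 mg/L = 1.94 ppm.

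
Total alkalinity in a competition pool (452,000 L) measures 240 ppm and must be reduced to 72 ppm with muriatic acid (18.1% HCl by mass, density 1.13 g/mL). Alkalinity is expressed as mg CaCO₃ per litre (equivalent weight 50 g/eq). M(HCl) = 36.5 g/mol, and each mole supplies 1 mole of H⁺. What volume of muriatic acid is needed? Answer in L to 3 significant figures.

271 L

Alkalinity to neutralize: (240 − 72) = 168 mg/L as CaCO₃ × 452,000 L = 75,940 g as CaCO₃.
Equivalents of H⁺ required: 75,940 ÷ 50 g/eq = 1519 eq = 1519 mol HCl.
Mass of HCl: 1519 × 36.5 = 55,430 g.
Mass of 18.1% solution: 55,430 / 0.181 = 306,300 g.
Volume: 306,300 g ÷ 1.13 g/mL = 271,000 mL.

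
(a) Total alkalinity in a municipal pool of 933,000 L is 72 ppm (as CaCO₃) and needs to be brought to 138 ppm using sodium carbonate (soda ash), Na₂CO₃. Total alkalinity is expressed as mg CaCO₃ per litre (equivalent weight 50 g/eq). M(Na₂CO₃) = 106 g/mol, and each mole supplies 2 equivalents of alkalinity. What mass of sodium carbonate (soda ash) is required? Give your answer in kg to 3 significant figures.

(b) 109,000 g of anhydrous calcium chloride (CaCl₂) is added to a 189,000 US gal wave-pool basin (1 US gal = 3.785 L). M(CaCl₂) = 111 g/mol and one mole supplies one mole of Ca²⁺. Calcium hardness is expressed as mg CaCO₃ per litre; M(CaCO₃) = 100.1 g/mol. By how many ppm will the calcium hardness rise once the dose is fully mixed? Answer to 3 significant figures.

(a) Alkalinity to add: (138 − 72) = 66 mg/L as CaCO₃ × 933,000 L = 61,580 g as CaCO₃.
(a) Equivalents: 61,580 g ÷ 50 g/eq = 1232 eq.
(a) Each mole of Na₂CO₃ supplies 2 eq, so 1232 / 2 = 615.8 mol.
(a) Mass: 615.8 mol × 106 g/mol = 65,270 g.

(b) Volume: 189,000 US gal × 3.785 L/gal = 715,365 L.
(b) Moles of Ca²⁺: 109,000 g ÷ 111 g/mol = 982 mol.
(b) As CaCO₃: 982 mol × 100.1 g/mol = 98,300 g.
(b) Rise: 98,300 g / 715,365 L × 1000 = 137.4 mg/L.

(a) 65.3 kg; (b) 137 ppm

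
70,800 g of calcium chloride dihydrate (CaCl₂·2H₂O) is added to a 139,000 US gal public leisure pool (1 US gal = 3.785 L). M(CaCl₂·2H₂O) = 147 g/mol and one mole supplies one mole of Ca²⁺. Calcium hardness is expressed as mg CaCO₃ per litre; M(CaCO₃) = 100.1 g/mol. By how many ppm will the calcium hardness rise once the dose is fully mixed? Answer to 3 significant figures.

91.6 ppm

Volume: 139,000 US gal × 3.785 L/gal = 526,115 L.
Moles of Ca²⁺: 70,800 g ÷ 147 g/mol = 481.6 mol.
As CaCO₃: 481.6 mol × 100.1 g/mol = 48,210 g.
Rise: 48,210 g / 526,115 L × 1000 = 91.64 mg/L.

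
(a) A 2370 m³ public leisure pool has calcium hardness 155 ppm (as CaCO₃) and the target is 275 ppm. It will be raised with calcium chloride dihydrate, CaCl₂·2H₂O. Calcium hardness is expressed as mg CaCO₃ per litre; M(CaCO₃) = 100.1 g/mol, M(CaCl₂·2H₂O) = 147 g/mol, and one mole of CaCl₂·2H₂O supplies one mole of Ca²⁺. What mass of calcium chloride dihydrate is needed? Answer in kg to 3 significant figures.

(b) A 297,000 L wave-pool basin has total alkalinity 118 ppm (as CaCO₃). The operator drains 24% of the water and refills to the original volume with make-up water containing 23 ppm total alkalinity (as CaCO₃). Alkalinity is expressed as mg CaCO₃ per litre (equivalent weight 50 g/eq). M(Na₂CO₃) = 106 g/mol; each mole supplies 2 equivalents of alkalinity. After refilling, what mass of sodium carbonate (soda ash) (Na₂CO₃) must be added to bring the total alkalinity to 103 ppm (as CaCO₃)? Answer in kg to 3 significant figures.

(a) 418 kg; (b) 2.46 kg

(a) Volume: 2370 m³ = 2,370,000 L.
(a) Hardness to add: (275 − 155) = 120 mg/L as CaCO₃ × 2,370,000 L = 284,400 g as CaCO₃.
(a) Moles of Ca²⁺ (1 mol Ca²⁺ ≡ 1 mol CaCO₃): 284,400 / 100.1 g/mol = 2841 mol.
(a) Mass of CaCl₂·2H₂O: 2841 × 147 = 417,700 g.

(b) After draining 24% and refilling: 118 × 0.76 + 23 × 0.24 = 95.2 ppm.
(b) Deficit to target: 103 − 95.2 = 7.8 mg/L.
(b) As CaCO₃: 7.8 mg/L × 297,000 L = 2317 g; ÷ 50 g/eq ÷ 2 = 23.17 mol Na₂CO₃.
(b) Mass: 23.17 × 106 = 2456 g.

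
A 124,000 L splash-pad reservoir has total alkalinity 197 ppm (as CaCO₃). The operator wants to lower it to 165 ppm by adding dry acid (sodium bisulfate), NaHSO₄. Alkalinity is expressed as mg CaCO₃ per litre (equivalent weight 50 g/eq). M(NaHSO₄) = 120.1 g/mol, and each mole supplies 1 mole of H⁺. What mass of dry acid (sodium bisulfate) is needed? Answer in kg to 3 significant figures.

9.53 kg

Alkalinity to neutralize: (197 − 165) = 32 mg/L as CaCO₃ × 124,000 L = 3968 g as CaCO₃.
Equivalents of H⁺ required: 3968 ÷ 50 g/eq = 79.36 eq = 79.36 mol NaHSO₄.
Mass of NaHSO₄: 79.36 × 120.1 = 9531 g.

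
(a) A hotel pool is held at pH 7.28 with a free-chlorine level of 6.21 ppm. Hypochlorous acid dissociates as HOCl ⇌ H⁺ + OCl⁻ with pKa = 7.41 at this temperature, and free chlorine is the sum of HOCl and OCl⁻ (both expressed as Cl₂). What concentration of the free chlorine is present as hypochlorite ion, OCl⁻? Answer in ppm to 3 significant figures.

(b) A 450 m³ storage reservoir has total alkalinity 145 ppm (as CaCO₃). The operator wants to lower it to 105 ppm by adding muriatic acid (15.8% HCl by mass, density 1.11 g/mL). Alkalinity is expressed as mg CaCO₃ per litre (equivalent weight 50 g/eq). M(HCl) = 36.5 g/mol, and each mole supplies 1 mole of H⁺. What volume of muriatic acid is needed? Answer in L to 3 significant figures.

(a) 2.64 ppm; (b) 74.9 L

(a) [OCl⁻]/[HOCl] = 10^(pH − pKa) = 10^(7.28 − 7.41) = 10^-0.13 = 0.7413.
(a) Fraction as HOCl = 1 / (1 + 0.7413) = 0.5743.
(a) OCl⁻ = (1 − 0.5743) × 6.21 ppm = 2.644 ppm.

(b) Volume: 450 m³ = 450,000 L.
(b) Alkalinity to neutralize: (145 − 105) = 40 mg/L as CaCO₃ × 450,000 L = 18,000 g as CaCO₃.
(b) Equivalents of H⁺ required: 18,000 ÷ 50 g/eq = 360 eq = 360 mol HCl.
(b) Mass of HCl: 360 × 36.5 = 13,140 g.
(b) Mass of 15.8% solution: 13,140 / 0.158 = 83,160 g.
(b) Volume: 83,160 g ÷ 1.11 g/mL = 74,920 mL.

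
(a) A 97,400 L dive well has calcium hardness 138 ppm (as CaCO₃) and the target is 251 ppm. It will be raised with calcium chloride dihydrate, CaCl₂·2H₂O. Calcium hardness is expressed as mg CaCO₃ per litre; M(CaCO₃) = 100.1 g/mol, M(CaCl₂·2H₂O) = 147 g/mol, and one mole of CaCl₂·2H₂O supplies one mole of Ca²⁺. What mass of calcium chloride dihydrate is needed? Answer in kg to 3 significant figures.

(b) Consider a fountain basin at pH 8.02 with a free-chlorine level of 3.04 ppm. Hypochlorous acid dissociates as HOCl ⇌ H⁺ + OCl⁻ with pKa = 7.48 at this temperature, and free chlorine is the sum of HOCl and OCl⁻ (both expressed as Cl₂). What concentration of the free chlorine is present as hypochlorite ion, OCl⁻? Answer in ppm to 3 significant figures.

(a) 16.2 kg; (b) 2.36 ppm

(a) Hardness to add: (251 − 138) = 113 mg/L as CaCO₃ × 97,400 L = 11,010 g as CaCO₃.
(a) Moles of Ca²⁺ (1 mol Ca²⁺ ≡ 1 mol CaCO₃): 11,010 / 100.1 g/mol = 110 mol.
(a) Mass of CaCl₂·2H₂O: 110 × 147 = 16,160 g.

(b) [OCl⁻]/[HOCl] = 10^(pH − pKa) = 10^(8.02 − 7.48) = 10^0.54 = 3.467.
(b) Fraction as HOCl = 1 / (1 + 3.467) = 0.2238.
(b) OCl⁻ = (1 − 0.2238) × 3.04 ppm = 2.36 ppm.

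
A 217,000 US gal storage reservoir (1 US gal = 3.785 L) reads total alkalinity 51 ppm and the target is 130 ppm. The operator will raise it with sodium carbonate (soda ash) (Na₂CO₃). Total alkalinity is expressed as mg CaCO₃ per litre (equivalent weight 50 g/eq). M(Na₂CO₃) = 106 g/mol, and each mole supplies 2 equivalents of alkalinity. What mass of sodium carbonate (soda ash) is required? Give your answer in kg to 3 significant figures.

68.8 kg

Volume: 217,000 US gal × 3.785 L/gal = 821,345 L.
Alkalinity to add: (130 − 51) = 79 mg/L as CaCO₃ × 821,345 L = 64,890 g as CaCO₃.
Equivalents: 64,890 g ÷ 50 g/eq = 1298 eq.
Each mole of Na₂CO₃ supplies 2 eq, so 1298 / 2 = 648.9 mol.
Mass: 648.9 mol × 106 g/mol = 68,780 g.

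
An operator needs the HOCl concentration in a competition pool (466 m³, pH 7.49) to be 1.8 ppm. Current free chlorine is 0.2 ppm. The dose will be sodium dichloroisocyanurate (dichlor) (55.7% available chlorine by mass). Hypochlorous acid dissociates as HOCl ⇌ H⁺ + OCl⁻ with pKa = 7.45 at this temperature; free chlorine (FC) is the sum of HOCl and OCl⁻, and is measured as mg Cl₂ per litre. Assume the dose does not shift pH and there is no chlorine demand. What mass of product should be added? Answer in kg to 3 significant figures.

2.99 kg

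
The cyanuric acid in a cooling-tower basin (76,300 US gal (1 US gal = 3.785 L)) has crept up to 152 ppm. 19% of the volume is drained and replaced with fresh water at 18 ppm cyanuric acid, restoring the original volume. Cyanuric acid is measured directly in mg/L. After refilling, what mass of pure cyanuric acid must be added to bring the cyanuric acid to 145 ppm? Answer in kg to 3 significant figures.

5.33 kg

Volume: 76,300 US gal × 3.785 L/gal = 288,796 L.
After draining 19% and refilling: 152 × 0.81 + 18 × 0.19 = 126.54 ppm.
Deficit to target: 145 − 126.54 = 18.46 mg/L.
Mass: 18.46 mg/L × 288,796 L = 5331 g cyanuric acid.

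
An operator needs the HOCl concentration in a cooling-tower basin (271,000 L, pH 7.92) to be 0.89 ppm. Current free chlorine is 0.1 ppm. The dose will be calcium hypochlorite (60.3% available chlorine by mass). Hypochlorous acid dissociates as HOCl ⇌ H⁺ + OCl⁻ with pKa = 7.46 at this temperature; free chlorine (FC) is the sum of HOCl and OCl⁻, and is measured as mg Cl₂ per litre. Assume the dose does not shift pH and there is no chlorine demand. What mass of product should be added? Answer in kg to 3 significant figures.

[OCl⁻]/[HOCl] = 10^(pH − pKa) = 10^(7.92 − 7.46) = 2.884; fraction as HOCl = 1/(1 + 2.884) = 0.2575.
Free chlorine required for 0.89 ppm HOCl: 0.89 / 0.2575 = 3.457 ppm.
FC to add: 3.457 − 0.1 = 3.357 mg/L as Cl₂.
Cl₂ equivalent: 3.357 mg/L × 271,000 L = 909.7 g.
Product at 60.3% available Cl: 909.7 / 0.603 = 1509 g.

1.51 kg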